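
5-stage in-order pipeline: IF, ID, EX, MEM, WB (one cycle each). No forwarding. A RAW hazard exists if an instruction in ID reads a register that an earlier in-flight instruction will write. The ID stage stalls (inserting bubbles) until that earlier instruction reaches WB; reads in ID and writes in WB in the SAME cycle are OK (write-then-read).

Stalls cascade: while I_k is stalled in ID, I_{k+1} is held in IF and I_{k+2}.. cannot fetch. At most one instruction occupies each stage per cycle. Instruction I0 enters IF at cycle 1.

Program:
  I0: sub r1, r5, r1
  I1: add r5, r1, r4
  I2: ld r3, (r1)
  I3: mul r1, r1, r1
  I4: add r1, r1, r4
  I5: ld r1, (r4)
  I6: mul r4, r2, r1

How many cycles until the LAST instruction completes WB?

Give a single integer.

I0 sub r1 <- r5,r1: IF@1 ID@2 stall=0 (-) EX@3 MEM@4 WB@5
I1 add r5 <- r1,r4: IF@2 ID@3 stall=2 (RAW on I0.r1 (WB@5)) EX@6 MEM@7 WB@8
I2 ld r3 <- r1: IF@3 ID@6 stall=0 (-) EX@7 MEM@8 WB@9
I3 mul r1 <- r1,r1: IF@6 ID@7 stall=0 (-) EX@8 MEM@9 WB@10
I4 add r1 <- r1,r4: IF@7 ID@8 stall=2 (RAW on I3.r1 (WB@10)) EX@11 MEM@12 WB@13
I5 ld r1 <- r4: IF@8 ID@11 stall=0 (-) EX@12 MEM@13 WB@14
I6 mul r4 <- r2,r1: IF@11 ID@12 stall=2 (RAW on I5.r1 (WB@14)) EX@15 MEM@16 WB@17

Answer: 17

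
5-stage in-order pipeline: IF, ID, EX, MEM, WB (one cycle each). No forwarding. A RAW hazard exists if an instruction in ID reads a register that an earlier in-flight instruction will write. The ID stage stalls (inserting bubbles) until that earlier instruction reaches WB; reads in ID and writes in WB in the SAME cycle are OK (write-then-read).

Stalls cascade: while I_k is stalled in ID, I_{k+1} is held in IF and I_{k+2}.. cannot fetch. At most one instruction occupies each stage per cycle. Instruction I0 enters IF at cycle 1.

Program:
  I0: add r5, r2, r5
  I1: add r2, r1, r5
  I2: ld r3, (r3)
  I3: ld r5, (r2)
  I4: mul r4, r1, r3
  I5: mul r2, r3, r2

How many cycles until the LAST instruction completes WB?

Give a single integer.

I0 add r5 <- r2,r5: IF@1 ID@2 stall=0 (-) EX@3 MEM@4 WB@5
I1 add r2 <- r1,r5: IF@2 ID@3 stall=2 (RAW on I0.r5 (WB@5)) EX@6 MEM@7 WB@8
I2 ld r3 <- r3: IF@3 ID@6 stall=0 (-) EX@7 MEM@8 WB@9
I3 ld r5 <- r2: IF@6 ID@7 stall=1 (RAW on I1.r2 (WB@8)) EX@9 MEM@10 WB@11
I4 mul r4 <- r1,r3: IF@7 ID@9 stall=0 (-) EX@10 MEM@11 WB@12
I5 mul r2 <- r3,r2: IF@9 ID@10 stall=0 (-) EX@11 MEM@12 WB@13

Answer: 13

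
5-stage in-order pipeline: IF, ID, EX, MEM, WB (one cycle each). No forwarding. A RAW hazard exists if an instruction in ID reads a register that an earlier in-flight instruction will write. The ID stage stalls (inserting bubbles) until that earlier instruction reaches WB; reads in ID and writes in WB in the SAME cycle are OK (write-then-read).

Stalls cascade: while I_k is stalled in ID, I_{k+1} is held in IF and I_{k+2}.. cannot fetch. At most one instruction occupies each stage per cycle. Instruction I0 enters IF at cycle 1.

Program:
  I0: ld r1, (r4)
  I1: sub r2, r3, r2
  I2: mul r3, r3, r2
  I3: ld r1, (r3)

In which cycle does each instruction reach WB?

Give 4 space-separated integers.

I0 ld r1 <- r4: IF@1 ID@2 stall=0 (-) EX@3 MEM@4 WB@5
I1 sub r2 <- r3,r2: IF@2 ID@3 stall=0 (-) EX@4 MEM@5 WB@6
I2 mul r3 <- r3,r2: IF@3 ID@4 stall=2 (RAW on I1.r2 (WB@6)) EX@7 MEM@8 WB@9
I3 ld r1 <- r3: IF@4 ID@7 stall=2 (RAW on I2.r3 (WB@9)) EX@10 MEM@11 WB@12

Answer: 5 6 9 12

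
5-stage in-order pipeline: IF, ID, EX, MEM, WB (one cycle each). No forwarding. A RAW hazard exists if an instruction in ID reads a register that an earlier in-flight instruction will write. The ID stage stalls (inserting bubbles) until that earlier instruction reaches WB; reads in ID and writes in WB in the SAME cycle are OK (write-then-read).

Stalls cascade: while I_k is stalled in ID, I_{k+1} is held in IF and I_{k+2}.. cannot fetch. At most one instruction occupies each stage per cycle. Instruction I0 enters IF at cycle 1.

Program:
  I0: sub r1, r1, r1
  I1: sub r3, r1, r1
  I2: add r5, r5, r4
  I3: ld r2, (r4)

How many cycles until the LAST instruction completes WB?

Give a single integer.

Answer: 10

Derivation:
I0 sub r1 <- r1,r1: IF@1 ID@2 stall=0 (-) EX@3 MEM@4 WB@5
I1 sub r3 <- r1,r1: IF@2 ID@3 stall=2 (RAW on I0.r1 (WB@5)) EX@6 MEM@7 WB@8
I2 add r5 <- r5,r4: IF@3 ID@6 stall=0 (-) EX@7 MEM@8 WB@9
I3 ld r2 <- r4: IF@6 ID@7 stall=0 (-) EX@8 MEM@9 WB@10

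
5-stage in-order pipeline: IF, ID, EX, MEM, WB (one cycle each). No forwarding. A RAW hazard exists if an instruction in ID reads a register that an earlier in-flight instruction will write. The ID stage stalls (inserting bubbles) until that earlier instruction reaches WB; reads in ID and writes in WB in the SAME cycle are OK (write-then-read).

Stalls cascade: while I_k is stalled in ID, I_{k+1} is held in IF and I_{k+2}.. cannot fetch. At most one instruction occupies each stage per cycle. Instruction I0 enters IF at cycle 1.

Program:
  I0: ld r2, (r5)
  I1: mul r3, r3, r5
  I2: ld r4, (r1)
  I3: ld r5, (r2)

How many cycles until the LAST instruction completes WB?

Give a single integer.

I0 ld r2 <- r5: IF@1 ID@2 stall=0 (-) EX@3 MEM@4 WB@5
I1 mul r3 <- r3,r5: IF@2 ID@3 stall=0 (-) EX@4 MEM@5 WB@6
I2 ld r4 <- r1: IF@3 ID@4 stall=0 (-) EX@5 MEM@6 WB@7
I3 ld r5 <- r2: IF@4 ID@5 stall=0 (-) EX@6 MEM@7 WB@8

Answer: 8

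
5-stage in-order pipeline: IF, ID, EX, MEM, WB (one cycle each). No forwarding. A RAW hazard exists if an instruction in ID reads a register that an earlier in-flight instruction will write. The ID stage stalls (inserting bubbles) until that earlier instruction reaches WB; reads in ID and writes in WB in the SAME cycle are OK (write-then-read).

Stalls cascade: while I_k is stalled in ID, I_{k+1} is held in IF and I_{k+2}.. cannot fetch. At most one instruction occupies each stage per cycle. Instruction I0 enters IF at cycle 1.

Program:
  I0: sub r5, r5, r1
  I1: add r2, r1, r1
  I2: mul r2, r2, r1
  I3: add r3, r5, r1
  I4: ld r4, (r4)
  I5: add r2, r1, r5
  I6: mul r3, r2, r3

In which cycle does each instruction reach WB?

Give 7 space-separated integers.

I0 sub r5 <- r5,r1: IF@1 ID@2 stall=0 (-) EX@3 MEM@4 WB@5
I1 add r2 <- r1,r1: IF@2 ID@3 stall=0 (-) EX@4 MEM@5 WB@6
I2 mul r2 <- r2,r1: IF@3 ID@4 stall=2 (RAW on I1.r2 (WB@6)) EX@7 MEM@8 WB@9
I3 add r3 <- r5,r1: IF@4 ID@7 stall=0 (-) EX@8 MEM@9 WB@10
I4 ld r4 <- r4: IF@7 ID@8 stall=0 (-) EX@9 MEM@10 WB@11
I5 add r2 <- r1,r5: IF@8 ID@9 stall=0 (-) EX@10 MEM@11 WB@12
I6 mul r3 <- r2,r3: IF@9 ID@10 stall=2 (RAW on I5.r2 (WB@12)) EX@13 MEM@14 WB@15

Answer: 5 6 9 10 11 12 15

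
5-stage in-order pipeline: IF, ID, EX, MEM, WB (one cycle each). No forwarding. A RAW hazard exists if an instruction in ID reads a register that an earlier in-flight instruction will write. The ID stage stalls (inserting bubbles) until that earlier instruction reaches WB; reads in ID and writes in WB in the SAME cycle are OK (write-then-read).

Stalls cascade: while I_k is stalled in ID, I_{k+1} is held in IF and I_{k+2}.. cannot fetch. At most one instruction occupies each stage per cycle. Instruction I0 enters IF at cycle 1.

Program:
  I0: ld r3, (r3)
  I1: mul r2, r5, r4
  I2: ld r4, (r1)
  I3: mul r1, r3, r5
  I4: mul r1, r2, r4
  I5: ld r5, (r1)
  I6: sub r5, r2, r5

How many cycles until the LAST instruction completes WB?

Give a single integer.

Answer: 16

Derivation:
I0 ld r3 <- r3: IF@1 ID@2 stall=0 (-) EX@3 MEM@4 WB@5
I1 mul r2 <- r5,r4: IF@2 ID@3 stall=0 (-) EX@4 MEM@5 WB@6
I2 ld r4 <- r1: IF@3 ID@4 stall=0 (-) EX@5 MEM@6 WB@7
I3 mul r1 <- r3,r5: IF@4 ID@5 stall=0 (-) EX@6 MEM@7 WB@8
I4 mul r1 <- r2,r4: IF@5 ID@6 stall=1 (RAW on I2.r4 (WB@7)) EX@8 MEM@9 WB@10
I5 ld r5 <- r1: IF@6 ID@8 stall=2 (RAW on I4.r1 (WB@10)) EX@11 MEM@12 WB@13
I6 sub r5 <- r2,r5: IF@8 ID@11 stall=2 (RAW on I5.r5 (WB@13)) EX@14 MEM@15 WB@16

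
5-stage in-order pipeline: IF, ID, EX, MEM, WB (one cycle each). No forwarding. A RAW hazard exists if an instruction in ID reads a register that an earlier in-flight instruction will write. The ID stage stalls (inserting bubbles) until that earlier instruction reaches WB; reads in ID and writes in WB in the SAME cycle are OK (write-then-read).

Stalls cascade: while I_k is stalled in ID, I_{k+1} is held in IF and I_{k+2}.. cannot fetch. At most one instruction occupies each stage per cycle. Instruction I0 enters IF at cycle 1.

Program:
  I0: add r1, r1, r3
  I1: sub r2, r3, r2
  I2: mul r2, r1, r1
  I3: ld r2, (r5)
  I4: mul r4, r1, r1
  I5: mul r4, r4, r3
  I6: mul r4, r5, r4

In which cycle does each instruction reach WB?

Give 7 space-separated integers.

I0 add r1 <- r1,r3: IF@1 ID@2 stall=0 (-) EX@3 MEM@4 WB@5
I1 sub r2 <- r3,r2: IF@2 ID@3 stall=0 (-) EX@4 MEM@5 WB@6
I2 mul r2 <- r1,r1: IF@3 ID@4 stall=1 (RAW on I0.r1 (WB@5)) EX@6 MEM@7 WB@8
I3 ld r2 <- r5: IF@4 ID@6 stall=0 (-) EX@7 MEM@8 WB@9
I4 mul r4 <- r1,r1: IF@6 ID@7 stall=0 (-) EX@8 MEM@9 WB@10
I5 mul r4 <- r4,r3: IF@7 ID@8 stall=2 (RAW on I4.r4 (WB@10)) EX@11 MEM@12 WB@13
I6 mul r4 <- r5,r4: IF@8 ID@11 stall=2 (RAW on I5.r4 (WB@13)) EX@14 MEM@15 WB@16

Answer: 5 6 8 9 10 13 16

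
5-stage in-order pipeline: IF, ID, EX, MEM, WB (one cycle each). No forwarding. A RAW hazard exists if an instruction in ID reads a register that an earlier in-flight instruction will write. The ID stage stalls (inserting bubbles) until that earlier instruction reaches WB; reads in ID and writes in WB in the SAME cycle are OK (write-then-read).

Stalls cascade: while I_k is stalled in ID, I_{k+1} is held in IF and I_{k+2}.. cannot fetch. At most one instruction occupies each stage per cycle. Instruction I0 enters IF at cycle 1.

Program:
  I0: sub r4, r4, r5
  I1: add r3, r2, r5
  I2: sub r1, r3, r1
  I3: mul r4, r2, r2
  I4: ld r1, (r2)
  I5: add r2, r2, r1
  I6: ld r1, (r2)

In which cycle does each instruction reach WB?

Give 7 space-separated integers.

Answer: 5 6 9 10 11 14 17

Derivation:
I0 sub r4 <- r4,r5: IF@1 ID@2 stall=0 (-) EX@3 MEM@4 WB@5
I1 add r3 <- r2,r5: IF@2 ID@3 stall=0 (-) EX@4 MEM@5 WB@6
I2 sub r1 <- r3,r1: IF@3 ID@4 stall=2 (RAW on I1.r3 (WB@6)) EX@7 MEM@8 WB@9
I3 mul r4 <- r2,r2: IF@4 ID@7 stall=0 (-) EX@8 MEM@9 WB@10
I4 ld r1 <- r2: IF@7 ID@8 stall=0 (-) EX@9 MEM@10 WB@11
I5 add r2 <- r2,r1: IF@8 ID@9 stall=2 (RAW on I4.r1 (WB@11)) EX@12 MEM@13 WB@14
I6 ld r1 <- r2: IF@9 ID@12 stall=2 (RAW on I5.r2 (WB@14)) EX@15 MEM@16 WB@17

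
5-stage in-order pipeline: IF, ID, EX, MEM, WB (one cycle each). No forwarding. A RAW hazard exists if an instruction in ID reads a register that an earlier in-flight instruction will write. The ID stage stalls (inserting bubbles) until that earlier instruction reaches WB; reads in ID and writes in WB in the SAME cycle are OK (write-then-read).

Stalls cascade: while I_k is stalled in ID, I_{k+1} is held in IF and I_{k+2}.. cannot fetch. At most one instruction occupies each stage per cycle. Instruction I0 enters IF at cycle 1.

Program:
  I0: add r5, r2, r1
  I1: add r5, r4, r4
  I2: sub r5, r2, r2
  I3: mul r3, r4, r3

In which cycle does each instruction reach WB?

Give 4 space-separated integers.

Answer: 5 6 7 8

Derivation:
I0 add r5 <- r2,r1: IF@1 ID@2 stall=0 (-) EX@3 MEM@4 WB@5
I1 add r5 <- r4,r4: IF@2 ID@3 stall=0 (-) EX@4 MEM@5 WB@6
I2 sub r5 <- r2,r2: IF@3 ID@4 stall=0 (-) EX@5 MEM@6 WB@7
I3 mul r3 <- r4,r3: IF@4 ID@5 stall=0 (-) EX@6 MEM@7 WB@8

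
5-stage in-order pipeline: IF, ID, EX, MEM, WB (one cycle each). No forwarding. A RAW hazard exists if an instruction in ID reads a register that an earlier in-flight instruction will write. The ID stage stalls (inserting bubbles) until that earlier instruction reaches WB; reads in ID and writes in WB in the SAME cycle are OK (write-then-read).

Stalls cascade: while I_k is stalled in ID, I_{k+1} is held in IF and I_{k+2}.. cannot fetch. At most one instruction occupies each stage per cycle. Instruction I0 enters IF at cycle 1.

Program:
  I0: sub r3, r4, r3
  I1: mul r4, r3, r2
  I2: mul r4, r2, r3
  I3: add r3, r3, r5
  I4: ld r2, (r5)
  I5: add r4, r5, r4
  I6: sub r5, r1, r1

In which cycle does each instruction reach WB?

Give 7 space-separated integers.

Answer: 5 8 9 10 11 12 13

Derivation:
I0 sub r3 <- r4,r3: IF@1 ID@2 stall=0 (-) EX@3 MEM@4 WB@5
I1 mul r4 <- r3,r2: IF@2 ID@3 stall=2 (RAW on I0.r3 (WB@5)) EX@6 MEM@7 WB@8
I2 mul r4 <- r2,r3: IF@3 ID@6 stall=0 (-) EX@7 MEM@8 WB@9
I3 add r3 <- r3,r5: IF@6 ID@7 stall=0 (-) EX@8 MEM@9 WB@10
I4 ld r2 <- r5: IF@7 ID@8 stall=0 (-) EX@9 MEM@10 WB@11
I5 add r4 <- r5,r4: IF@8 ID@9 stall=0 (-) EX@10 MEM@11 WB@12
I6 sub r5 <- r1,r1: IF@9 ID@10 stall=0 (-) EX@11 MEM@12 WB@13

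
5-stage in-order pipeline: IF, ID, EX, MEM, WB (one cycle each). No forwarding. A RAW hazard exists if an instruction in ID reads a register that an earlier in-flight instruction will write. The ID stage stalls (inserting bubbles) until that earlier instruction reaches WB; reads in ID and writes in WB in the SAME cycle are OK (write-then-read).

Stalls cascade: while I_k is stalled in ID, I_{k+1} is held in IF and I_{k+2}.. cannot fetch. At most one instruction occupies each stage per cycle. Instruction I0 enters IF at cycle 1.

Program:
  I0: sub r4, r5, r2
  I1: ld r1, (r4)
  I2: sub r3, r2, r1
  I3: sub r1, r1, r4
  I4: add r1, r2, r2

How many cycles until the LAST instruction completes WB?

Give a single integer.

Answer: 13

Derivation:
I0 sub r4 <- r5,r2: IF@1 ID@2 stall=0 (-) EX@3 MEM@4 WB@5
I1 ld r1 <- r4: IF@2 ID@3 stall=2 (RAW on I0.r4 (WB@5)) EX@6 MEM@7 WB@8
I2 sub r3 <- r2,r1: IF@3 ID@6 stall=2 (RAW on I1.r1 (WB@8)) EX@9 MEM@10 WB@11
I3 sub r1 <- r1,r4: IF@6 ID@9 stall=0 (-) EX@10 MEM@11 WB@12
I4 add r1 <- r2,r2: IF@9 ID@10 stall=0 (-) EX@11 MEM@12 WB@13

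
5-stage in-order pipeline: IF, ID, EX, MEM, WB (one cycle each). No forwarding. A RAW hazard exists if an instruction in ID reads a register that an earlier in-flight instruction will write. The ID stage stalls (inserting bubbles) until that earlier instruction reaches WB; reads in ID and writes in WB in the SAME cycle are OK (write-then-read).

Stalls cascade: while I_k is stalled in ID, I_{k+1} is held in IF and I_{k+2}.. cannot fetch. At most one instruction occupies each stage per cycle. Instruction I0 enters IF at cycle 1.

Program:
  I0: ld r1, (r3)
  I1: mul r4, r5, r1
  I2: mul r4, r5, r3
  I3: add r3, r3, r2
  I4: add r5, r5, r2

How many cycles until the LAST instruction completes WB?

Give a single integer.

I0 ld r1 <- r3: IF@1 ID@2 stall=0 (-) EX@3 MEM@4 WB@5
I1 mul r4 <- r5,r1: IF@2 ID@3 stall=2 (RAW on I0.r1 (WB@5)) EX@6 MEM@7 WB@8
I2 mul r4 <- r5,r3: IF@3 ID@6 stall=0 (-) EX@7 MEM@8 WB@9
I3 add r3 <- r3,r2: IF@6 ID@7 stall=0 (-) EX@8 MEM@9 WB@10
I4 add r5 <- r5,r2: IF@7 ID@8 stall=0 (-) EX@9 MEM@10 WB@11

Answer: 11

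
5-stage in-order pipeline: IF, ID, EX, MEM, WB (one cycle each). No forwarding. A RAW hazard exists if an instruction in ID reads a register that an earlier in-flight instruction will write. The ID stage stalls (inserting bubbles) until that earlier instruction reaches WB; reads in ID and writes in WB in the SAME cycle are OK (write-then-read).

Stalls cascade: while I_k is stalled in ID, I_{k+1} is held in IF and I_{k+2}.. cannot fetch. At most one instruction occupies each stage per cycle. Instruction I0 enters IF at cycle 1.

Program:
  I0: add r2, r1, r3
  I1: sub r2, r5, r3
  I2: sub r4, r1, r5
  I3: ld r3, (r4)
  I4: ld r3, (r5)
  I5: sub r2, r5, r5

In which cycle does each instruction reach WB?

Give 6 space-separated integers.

I0 add r2 <- r1,r3: IF@1 ID@2 stall=0 (-) EX@3 MEM@4 WB@5
I1 sub r2 <- r5,r3: IF@2 ID@3 stall=0 (-) EX@4 MEM@5 WB@6
I2 sub r4 <- r1,r5: IF@3 ID@4 stall=0 (-) EX@5 MEM@6 WB@7
I3 ld r3 <- r4: IF@4 ID@5 stall=2 (RAW on I2.r4 (WB@7)) EX@8 MEM@9 WB@10
I4 ld r3 <- r5: IF@5 ID@8 stall=0 (-) EX@9 MEM@10 WB@11
I5 sub r2 <- r5,r5: IF@8 ID@9 stall=0 (-) EX@10 MEM@11 WB@12

Answer: 5 6 7 10 11 12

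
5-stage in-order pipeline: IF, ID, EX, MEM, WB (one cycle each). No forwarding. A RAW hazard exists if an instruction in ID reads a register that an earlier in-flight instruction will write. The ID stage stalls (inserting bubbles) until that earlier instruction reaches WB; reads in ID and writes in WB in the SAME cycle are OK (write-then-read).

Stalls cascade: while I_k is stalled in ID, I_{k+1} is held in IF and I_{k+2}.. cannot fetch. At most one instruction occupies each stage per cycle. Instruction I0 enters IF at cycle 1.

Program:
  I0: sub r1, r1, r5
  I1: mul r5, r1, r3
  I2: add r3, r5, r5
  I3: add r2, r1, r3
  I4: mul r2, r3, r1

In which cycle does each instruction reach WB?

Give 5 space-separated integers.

I0 sub r1 <- r1,r5: IF@1 ID@2 stall=0 (-) EX@3 MEM@4 WB@5
I1 mul r5 <- r1,r3: IF@2 ID@3 stall=2 (RAW on I0.r1 (WB@5)) EX@6 MEM@7 WB@8
I2 add r3 <- r5,r5: IF@3 ID@6 stall=2 (RAW on I1.r5 (WB@8)) EX@9 MEM@10 WB@11
I3 add r2 <- r1,r3: IF@6 ID@9 stall=2 (RAW on I2.r3 (WB@11)) EX@12 MEM@13 WB@14
I4 mul r2 <- r3,r1: IF@9 ID@12 stall=0 (-) EX@13 MEM@14 WB@15

Answer: 5 8 11 14 15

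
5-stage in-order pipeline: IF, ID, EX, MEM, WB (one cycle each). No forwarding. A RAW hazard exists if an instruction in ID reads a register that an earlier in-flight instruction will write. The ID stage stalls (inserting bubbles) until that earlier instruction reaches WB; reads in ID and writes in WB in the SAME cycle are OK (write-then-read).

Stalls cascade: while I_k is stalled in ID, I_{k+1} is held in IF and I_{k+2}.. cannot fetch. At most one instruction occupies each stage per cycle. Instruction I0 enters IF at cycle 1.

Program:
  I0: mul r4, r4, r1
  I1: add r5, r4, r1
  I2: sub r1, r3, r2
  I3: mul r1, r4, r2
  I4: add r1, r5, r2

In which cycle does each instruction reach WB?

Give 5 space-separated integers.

I0 mul r4 <- r4,r1: IF@1 ID@2 stall=0 (-) EX@3 MEM@4 WB@5
I1 add r5 <- r4,r1: IF@2 ID@3 stall=2 (RAW on I0.r4 (WB@5)) EX@6 MEM@7 WB@8
I2 sub r1 <- r3,r2: IF@3 ID@6 stall=0 (-) EX@7 MEM@8 WB@9
I3 mul r1 <- r4,r2: IF@6 ID@7 stall=0 (-) EX@8 MEM@9 WB@10
I4 add r1 <- r5,r2: IF@7 ID@8 stall=0 (-) EX@9 MEM@10 WB@11

Answer: 5 8 9 10 11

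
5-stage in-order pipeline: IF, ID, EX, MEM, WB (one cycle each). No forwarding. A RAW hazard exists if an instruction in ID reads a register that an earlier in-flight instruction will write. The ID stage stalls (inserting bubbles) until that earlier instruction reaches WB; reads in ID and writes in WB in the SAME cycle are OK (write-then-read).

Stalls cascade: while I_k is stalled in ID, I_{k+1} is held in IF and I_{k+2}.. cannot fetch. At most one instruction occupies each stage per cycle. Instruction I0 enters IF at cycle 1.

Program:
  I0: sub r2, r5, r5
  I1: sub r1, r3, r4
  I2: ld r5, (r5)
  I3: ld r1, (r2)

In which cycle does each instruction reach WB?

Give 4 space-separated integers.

Answer: 5 6 7 8

Derivation:
I0 sub r2 <- r5,r5: IF@1 ID@2 stall=0 (-) EX@3 MEM@4 WB@5
I1 sub r1 <- r3,r4: IF@2 ID@3 stall=0 (-) EX@4 MEM@5 WB@6
I2 ld r5 <- r5: IF@3 ID@4 stall=0 (-) EX@5 MEM@6 WB@7
I3 ld r1 <- r2: IF@4 ID@5 stall=0 (-) EX@6 MEM@7 WB@8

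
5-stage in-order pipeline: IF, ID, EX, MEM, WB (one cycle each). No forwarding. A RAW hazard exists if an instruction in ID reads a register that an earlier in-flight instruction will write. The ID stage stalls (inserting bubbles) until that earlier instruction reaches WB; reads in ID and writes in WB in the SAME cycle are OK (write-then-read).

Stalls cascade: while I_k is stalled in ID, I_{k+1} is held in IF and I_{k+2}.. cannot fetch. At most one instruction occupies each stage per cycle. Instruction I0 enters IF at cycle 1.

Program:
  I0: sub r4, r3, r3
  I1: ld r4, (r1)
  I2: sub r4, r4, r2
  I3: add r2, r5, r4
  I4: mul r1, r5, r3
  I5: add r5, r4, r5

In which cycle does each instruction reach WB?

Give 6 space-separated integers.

I0 sub r4 <- r3,r3: IF@1 ID@2 stall=0 (-) EX@3 MEM@4 WB@5
I1 ld r4 <- r1: IF@2 ID@3 stall=0 (-) EX@4 MEM@5 WB@6
I2 sub r4 <- r4,r2: IF@3 ID@4 stall=2 (RAW on I1.r4 (WB@6)) EX@7 MEM@8 WB@9
I3 add r2 <- r5,r4: IF@4 ID@7 stall=2 (RAW on I2.r4 (WB@9)) EX@10 MEM@11 WB@12
I4 mul r1 <- r5,r3: IF@7 ID@10 stall=0 (-) EX@11 MEM@12 WB@13
I5 add r5 <- r4,r5: IF@10 ID@11 stall=0 (-) EX@12 MEM@13 WB@14

Answer: 5 6 9 12 13 14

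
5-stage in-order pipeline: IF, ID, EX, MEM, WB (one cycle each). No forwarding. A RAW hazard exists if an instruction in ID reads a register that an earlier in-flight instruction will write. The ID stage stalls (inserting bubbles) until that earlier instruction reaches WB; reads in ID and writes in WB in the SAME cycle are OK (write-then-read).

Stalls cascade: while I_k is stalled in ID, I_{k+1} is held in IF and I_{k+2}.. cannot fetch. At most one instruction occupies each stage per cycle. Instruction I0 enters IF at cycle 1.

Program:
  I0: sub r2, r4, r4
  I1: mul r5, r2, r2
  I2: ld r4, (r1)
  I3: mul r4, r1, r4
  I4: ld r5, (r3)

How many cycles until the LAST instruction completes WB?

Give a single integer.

Answer: 13

Derivation:
I0 sub r2 <- r4,r4: IF@1 ID@2 stall=0 (-) EX@3 MEM@4 WB@5
I1 mul r5 <- r2,r2: IF@2 ID@3 stall=2 (RAW on I0.r2 (WB@5)) EX@6 MEM@7 WB@8
I2 ld r4 <- r1: IF@3 ID@6 stall=0 (-) EX@7 MEM@8 WB@9
I3 mul r4 <- r1,r4: IF@6 ID@7 stall=2 (RAW on I2.r4 (WB@9)) EX@10 MEM@11 WB@12
I4 ld r5 <- r3: IF@7 ID@10 stall=0 (-) EX@11 MEM@12 WB@13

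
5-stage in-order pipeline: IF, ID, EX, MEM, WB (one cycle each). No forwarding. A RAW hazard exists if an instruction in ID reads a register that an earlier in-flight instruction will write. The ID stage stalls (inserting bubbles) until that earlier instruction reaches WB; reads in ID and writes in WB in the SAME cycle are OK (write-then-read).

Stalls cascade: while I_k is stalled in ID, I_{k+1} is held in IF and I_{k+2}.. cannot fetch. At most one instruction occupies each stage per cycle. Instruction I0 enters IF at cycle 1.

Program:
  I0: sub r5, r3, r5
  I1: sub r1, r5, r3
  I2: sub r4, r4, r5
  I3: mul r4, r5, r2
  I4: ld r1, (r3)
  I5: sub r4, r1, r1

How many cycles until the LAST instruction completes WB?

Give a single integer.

I0 sub r5 <- r3,r5: IF@1 ID@2 stall=0 (-) EX@3 MEM@4 WB@5
I1 sub r1 <- r5,r3: IF@2 ID@3 stall=2 (RAW on I0.r5 (WB@5)) EX@6 MEM@7 WB@8
I2 sub r4 <- r4,r5: IF@3 ID@6 stall=0 (-) EX@7 MEM@8 WB@9
I3 mul r4 <- r5,r2: IF@6 ID@7 stall=0 (-) EX@8 MEM@9 WB@10
I4 ld r1 <- r3: IF@7 ID@8 stall=0 (-) EX@9 MEM@10 WB@11
I5 sub r4 <- r1,r1: IF@8 ID@9 stall=2 (RAW on I4.r1 (WB@11)) EX@12 MEM@13 WB@14

Answer: 14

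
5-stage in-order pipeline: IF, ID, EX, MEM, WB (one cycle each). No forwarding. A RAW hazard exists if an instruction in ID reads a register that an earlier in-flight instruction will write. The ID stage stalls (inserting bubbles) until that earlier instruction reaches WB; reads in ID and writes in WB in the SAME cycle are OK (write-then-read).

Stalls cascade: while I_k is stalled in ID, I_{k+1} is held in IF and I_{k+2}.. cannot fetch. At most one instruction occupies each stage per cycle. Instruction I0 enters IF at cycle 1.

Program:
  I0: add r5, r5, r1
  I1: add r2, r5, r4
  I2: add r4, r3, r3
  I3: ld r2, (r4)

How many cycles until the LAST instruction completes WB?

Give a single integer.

I0 add r5 <- r5,r1: IF@1 ID@2 stall=0 (-) EX@3 MEM@4 WB@5
I1 add r2 <- r5,r4: IF@2 ID@3 stall=2 (RAW on I0.r5 (WB@5)) EX@6 MEM@7 WB@8
I2 add r4 <- r3,r3: IF@3 ID@6 stall=0 (-) EX@7 MEM@8 WB@9
I3 ld r2 <- r4: IF@6 ID@7 stall=2 (RAW on I2.r4 (WB@9)) EX@10 MEM@11 WB@12

Answer: 12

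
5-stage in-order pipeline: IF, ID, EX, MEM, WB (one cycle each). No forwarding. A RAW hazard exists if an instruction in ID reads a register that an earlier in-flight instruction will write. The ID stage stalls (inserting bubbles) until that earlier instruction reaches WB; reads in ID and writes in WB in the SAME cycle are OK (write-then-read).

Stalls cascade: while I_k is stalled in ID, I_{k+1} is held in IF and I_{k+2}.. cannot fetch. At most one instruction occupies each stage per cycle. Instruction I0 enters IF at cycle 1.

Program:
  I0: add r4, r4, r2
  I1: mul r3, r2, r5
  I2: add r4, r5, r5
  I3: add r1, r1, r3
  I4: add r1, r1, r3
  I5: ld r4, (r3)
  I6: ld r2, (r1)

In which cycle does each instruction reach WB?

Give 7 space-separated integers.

I0 add r4 <- r4,r2: IF@1 ID@2 stall=0 (-) EX@3 MEM@4 WB@5
I1 mul r3 <- r2,r5: IF@2 ID@3 stall=0 (-) EX@4 MEM@5 WB@6
I2 add r4 <- r5,r5: IF@3 ID@4 stall=0 (-) EX@5 MEM@6 WB@7
I3 add r1 <- r1,r3: IF@4 ID@5 stall=1 (RAW on I1.r3 (WB@6)) EX@7 MEM@8 WB@9
I4 add r1 <- r1,r3: IF@5 ID@7 stall=2 (RAW on I3.r1 (WB@9)) EX@10 MEM@11 WB@12
I5 ld r4 <- r3: IF@7 ID@10 stall=0 (-) EX@11 MEM@12 WB@13
I6 ld r2 <- r1: IF@10 ID@11 stall=1 (RAW on I4.r1 (WB@12)) EX@13 MEM@14 WB@15

Answer: 5 6 7 9 12 13 15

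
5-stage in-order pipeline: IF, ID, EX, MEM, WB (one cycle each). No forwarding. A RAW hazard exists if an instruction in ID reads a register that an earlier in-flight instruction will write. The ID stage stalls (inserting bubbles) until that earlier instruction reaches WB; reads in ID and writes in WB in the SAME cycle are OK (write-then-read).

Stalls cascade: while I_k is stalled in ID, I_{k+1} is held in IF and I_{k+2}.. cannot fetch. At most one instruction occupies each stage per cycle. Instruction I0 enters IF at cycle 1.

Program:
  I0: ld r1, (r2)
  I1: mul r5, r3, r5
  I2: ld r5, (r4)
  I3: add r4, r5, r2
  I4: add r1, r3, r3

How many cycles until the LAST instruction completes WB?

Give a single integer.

Answer: 11

Derivation:
I0 ld r1 <- r2: IF@1 ID@2 stall=0 (-) EX@3 MEM@4 WB@5
I1 mul r5 <- r3,r5: IF@2 ID@3 stall=0 (-) EX@4 MEM@5 WB@6
I2 ld r5 <- r4: IF@3 ID@4 stall=0 (-) EX@5 MEM@6 WB@7
I3 add r4 <- r5,r2: IF@4 ID@5 stall=2 (RAW on I2.r5 (WB@7)) EX@8 MEM@9 WB@10
I4 add r1 <- r3,r3: IF@5 ID@8 stall=0 (-) EX@9 MEM@10 WB@11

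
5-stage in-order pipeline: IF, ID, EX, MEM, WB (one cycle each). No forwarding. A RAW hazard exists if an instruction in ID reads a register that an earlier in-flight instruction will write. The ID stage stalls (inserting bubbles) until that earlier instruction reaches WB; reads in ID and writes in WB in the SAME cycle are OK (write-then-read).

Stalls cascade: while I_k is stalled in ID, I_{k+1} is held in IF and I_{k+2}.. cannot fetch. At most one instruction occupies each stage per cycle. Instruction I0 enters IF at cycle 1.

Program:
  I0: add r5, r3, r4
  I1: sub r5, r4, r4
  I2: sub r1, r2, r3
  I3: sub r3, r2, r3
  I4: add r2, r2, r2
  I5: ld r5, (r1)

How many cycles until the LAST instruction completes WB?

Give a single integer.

Answer: 10

Derivation:
I0 add r5 <- r3,r4: IF@1 ID@2 stall=0 (-) EX@3 MEM@4 WB@5
I1 sub r5 <- r4,r4: IF@2 ID@3 stall=0 (-) EX@4 MEM@5 WB@6
I2 sub r1 <- r2,r3: IF@3 ID@4 stall=0 (-) EX@5 MEM@6 WB@7
I3 sub r3 <- r2,r3: IF@4 ID@5 stall=0 (-) EX@6 MEM@7 WB@8
I4 add r2 <- r2,r2: IF@5 ID@6 stall=0 (-) EX@7 MEM@8 WB@9
I5 ld r5 <- r1: IF@6 ID@7 stall=0 (-) EX@8 MEM@9 WB@10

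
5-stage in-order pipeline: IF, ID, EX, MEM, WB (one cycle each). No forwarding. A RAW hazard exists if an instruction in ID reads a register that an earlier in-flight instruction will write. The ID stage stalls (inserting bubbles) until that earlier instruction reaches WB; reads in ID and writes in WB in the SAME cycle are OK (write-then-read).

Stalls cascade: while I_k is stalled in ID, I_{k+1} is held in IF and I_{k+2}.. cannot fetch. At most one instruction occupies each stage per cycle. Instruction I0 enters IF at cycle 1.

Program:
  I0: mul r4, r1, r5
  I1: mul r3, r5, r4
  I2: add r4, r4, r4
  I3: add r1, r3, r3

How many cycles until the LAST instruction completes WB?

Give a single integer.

Answer: 11

Derivation:
I0 mul r4 <- r1,r5: IF@1 ID@2 stall=0 (-) EX@3 MEM@4 WB@5
I1 mul r3 <- r5,r4: IF@2 ID@3 stall=2 (RAW on I0.r4 (WB@5)) EX@6 MEM@7 WB@8
I2 add r4 <- r4,r4: IF@3 ID@6 stall=0 (-) EX@7 MEM@8 WB@9
I3 add r1 <- r3,r3: IF@6 ID@7 stall=1 (RAW on I1.r3 (WB@8)) EX@9 MEM@10 WB@11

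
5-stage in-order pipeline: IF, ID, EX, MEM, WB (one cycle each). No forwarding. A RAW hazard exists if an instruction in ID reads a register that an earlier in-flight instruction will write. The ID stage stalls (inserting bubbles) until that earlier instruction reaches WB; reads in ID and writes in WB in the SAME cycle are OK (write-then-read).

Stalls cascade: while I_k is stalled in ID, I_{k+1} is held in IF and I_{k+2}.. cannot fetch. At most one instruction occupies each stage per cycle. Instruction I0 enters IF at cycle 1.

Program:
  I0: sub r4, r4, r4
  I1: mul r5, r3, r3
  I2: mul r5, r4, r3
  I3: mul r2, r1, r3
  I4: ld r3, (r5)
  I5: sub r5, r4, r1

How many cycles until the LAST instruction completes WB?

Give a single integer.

Answer: 12

Derivation:
I0 sub r4 <- r4,r4: IF@1 ID@2 stall=0 (-) EX@3 MEM@4 WB@5
I1 mul r5 <- r3,r3: IF@2 ID@3 stall=0 (-) EX@4 MEM@5 WB@6
I2 mul r5 <- r4,r3: IF@3 ID@4 stall=1 (RAW on I0.r4 (WB@5)) EX@6 MEM@7 WB@8
I3 mul r2 <- r1,r3: IF@4 ID@6 stall=0 (-) EX@7 MEM@8 WB@9
I4 ld r3 <- r5: IF@6 ID@7 stall=1 (RAW on I2.r5 (WB@8)) EX@9 MEM@10 WB@11
I5 sub r5 <- r4,r1: IF@7 ID@9 stall=0 (-) EX@10 MEM@11 WB@12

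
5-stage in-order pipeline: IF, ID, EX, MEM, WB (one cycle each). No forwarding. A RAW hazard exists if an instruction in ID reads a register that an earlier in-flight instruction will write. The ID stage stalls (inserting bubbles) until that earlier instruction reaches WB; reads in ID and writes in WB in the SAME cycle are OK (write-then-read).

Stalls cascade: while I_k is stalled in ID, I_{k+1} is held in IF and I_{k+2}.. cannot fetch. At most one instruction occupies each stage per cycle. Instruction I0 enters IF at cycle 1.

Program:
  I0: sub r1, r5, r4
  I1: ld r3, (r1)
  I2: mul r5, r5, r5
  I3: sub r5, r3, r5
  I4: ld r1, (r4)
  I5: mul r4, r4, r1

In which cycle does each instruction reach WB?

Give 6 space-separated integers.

Answer: 5 8 9 12 13 16

Derivation:
I0 sub r1 <- r5,r4: IF@1 ID@2 stall=0 (-) EX@3 MEM@4 WB@5
I1 ld r3 <- r1: IF@2 ID@3 stall=2 (RAW on I0.r1 (WB@5)) EX@6 MEM@7 WB@8
I2 mul r5 <- r5,r5: IF@3 ID@6 stall=0 (-) EX@7 MEM@8 WB@9
I3 sub r5 <- r3,r5: IF@6 ID@7 stall=2 (RAW on I2.r5 (WB@9)) EX@10 MEM@11 WB@12
I4 ld r1 <- r4: IF@7 ID@10 stall=0 (-) EX@11 MEM@12 WB@13
I5 mul r4 <- r4,r1: IF@10 ID@11 stall=2 (RAW on I4.r1 (WB@13)) EX@14 MEM@15 WB@16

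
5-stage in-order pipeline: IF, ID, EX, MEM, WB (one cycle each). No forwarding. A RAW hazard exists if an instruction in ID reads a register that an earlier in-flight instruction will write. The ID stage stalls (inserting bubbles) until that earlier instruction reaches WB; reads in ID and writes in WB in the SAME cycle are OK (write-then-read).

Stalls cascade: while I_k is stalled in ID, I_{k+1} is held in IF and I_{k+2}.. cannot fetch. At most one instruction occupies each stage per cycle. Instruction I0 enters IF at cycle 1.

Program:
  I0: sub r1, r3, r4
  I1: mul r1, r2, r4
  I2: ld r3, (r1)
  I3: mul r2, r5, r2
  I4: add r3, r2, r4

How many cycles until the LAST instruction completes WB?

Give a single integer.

I0 sub r1 <- r3,r4: IF@1 ID@2 stall=0 (-) EX@3 MEM@4 WB@5
I1 mul r1 <- r2,r4: IF@2 ID@3 stall=0 (-) EX@4 MEM@5 WB@6
I2 ld r3 <- r1: IF@3 ID@4 stall=2 (RAW on I1.r1 (WB@6)) EX@7 MEM@8 WB@9
I3 mul r2 <- r5,r2: IF@4 ID@7 stall=0 (-) EX@8 MEM@9 WB@10
I4 add r3 <- r2,r4: IF@7 ID@8 stall=2 (RAW on I3.r2 (WB@10)) EX@11 MEM@12 WB@13

Answer: 13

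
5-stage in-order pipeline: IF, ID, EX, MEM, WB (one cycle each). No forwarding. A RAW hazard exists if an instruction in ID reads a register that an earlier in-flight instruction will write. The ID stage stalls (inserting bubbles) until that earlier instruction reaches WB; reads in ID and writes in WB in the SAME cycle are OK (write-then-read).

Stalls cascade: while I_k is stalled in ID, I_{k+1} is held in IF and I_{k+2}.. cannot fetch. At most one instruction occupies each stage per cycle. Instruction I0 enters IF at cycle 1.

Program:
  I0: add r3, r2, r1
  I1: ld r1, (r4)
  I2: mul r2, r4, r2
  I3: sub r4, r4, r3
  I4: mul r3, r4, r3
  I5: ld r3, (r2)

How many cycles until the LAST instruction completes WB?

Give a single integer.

I0 add r3 <- r2,r1: IF@1 ID@2 stall=0 (-) EX@3 MEM@4 WB@5
I1 ld r1 <- r4: IF@2 ID@3 stall=0 (-) EX@4 MEM@5 WB@6
I2 mul r2 <- r4,r2: IF@3 ID@4 stall=0 (-) EX@5 MEM@6 WB@7
I3 sub r4 <- r4,r3: IF@4 ID@5 stall=0 (-) EX@6 MEM@7 WB@8
I4 mul r3 <- r4,r3: IF@5 ID@6 stall=2 (RAW on I3.r4 (WB@8)) EX@9 MEM@10 WB@11
I5 ld r3 <- r2: IF@6 ID@9 stall=0 (-) EX@10 MEM@11 WB@12

Answer: 12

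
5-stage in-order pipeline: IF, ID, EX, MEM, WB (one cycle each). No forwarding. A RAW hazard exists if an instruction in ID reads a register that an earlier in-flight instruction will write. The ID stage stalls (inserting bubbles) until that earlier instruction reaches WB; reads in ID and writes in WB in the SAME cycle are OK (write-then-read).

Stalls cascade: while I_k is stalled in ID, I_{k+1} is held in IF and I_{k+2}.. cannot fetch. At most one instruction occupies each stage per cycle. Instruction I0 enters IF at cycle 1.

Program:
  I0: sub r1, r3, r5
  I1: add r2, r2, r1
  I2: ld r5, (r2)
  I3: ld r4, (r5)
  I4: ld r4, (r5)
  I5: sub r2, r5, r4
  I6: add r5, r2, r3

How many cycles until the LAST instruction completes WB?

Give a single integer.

Answer: 21

Derivation:
I0 sub r1 <- r3,r5: IF@1 ID@2 stall=0 (-) EX@3 MEM@4 WB@5
I1 add r2 <- r2,r1: IF@2 ID@3 stall=2 (RAW on I0.r1 (WB@5)) EX@6 MEM@7 WB@8
I2 ld r5 <- r2: IF@3 ID@6 stall=2 (RAW on I1.r2 (WB@8)) EX@9 MEM@10 WB@11
I3 ld r4 <- r5: IF@6 ID@9 stall=2 (RAW on I2.r5 (WB@11)) EX@12 MEM@13 WB@14
I4 ld r4 <- r5: IF@9 ID@12 stall=0 (-) EX@13 MEM@14 WB@15
I5 sub r2 <- r5,r4: IF@12 ID@13 stall=2 (RAW on I4.r4 (WB@15)) EX@16 MEM@17 WB@18
I6 add r5 <- r2,r3: IF@13 ID@16 stall=2 (RAW on I5.r2 (WB@18)) EX@19 MEM@20 WB@21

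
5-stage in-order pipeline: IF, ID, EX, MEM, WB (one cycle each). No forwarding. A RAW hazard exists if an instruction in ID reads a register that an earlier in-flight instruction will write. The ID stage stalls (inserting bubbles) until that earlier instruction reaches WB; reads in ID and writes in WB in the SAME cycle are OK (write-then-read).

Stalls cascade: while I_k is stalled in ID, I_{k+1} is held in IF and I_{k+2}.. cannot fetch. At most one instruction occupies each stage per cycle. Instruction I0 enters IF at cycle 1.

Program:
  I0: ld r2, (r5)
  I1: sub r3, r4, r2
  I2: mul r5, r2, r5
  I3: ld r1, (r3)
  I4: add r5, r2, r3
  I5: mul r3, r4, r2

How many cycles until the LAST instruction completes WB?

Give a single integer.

I0 ld r2 <- r5: IF@1 ID@2 stall=0 (-) EX@3 MEM@4 WB@5
I1 sub r3 <- r4,r2: IF@2 ID@3 stall=2 (RAW on I0.r2 (WB@5)) EX@6 MEM@7 WB@8
I2 mul r5 <- r2,r5: IF@3 ID@6 stall=0 (-) EX@7 MEM@8 WB@9
I3 ld r1 <- r3: IF@6 ID@7 stall=1 (RAW on I1.r3 (WB@8)) EX@9 MEM@10 WB@11
I4 add r5 <- r2,r3: IF@7 ID@9 stall=0 (-) EX@10 MEM@11 WB@12
I5 mul r3 <- r4,r2: IF@9 ID@10 stall=0 (-) EX@11 MEM@12 WB@13

Answer: 13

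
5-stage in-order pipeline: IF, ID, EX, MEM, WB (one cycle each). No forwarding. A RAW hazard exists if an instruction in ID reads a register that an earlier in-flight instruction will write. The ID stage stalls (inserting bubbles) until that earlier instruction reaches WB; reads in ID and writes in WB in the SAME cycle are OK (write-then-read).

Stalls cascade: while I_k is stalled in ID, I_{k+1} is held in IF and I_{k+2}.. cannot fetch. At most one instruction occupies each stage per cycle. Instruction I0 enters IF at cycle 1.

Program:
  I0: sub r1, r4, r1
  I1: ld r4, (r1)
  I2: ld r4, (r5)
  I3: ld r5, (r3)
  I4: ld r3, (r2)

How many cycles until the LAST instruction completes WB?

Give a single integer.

I0 sub r1 <- r4,r1: IF@1 ID@2 stall=0 (-) EX@3 MEM@4 WB@5
I1 ld r4 <- r1: IF@2 ID@3 stall=2 (RAW on I0.r1 (WB@5)) EX@6 MEM@7 WB@8
I2 ld r4 <- r5: IF@3 ID@6 stall=0 (-) EX@7 MEM@8 WB@9
I3 ld r5 <- r3: IF@6 ID@7 stall=0 (-) EX@8 MEM@9 WB@10
I4 ld r3 <- r2: IF@7 ID@8 stall=0 (-) EX@9 MEM@10 WB@11

Answer: 11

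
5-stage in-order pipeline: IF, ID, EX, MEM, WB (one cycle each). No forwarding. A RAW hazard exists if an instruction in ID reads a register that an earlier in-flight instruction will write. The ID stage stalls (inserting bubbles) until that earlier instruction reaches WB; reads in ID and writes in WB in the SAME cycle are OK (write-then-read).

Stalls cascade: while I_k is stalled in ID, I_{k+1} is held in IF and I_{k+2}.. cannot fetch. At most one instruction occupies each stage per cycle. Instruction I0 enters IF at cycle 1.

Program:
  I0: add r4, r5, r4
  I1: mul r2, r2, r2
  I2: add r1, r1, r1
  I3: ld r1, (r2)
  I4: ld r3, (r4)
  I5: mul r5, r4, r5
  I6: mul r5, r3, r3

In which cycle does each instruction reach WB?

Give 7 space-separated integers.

Answer: 5 6 7 9 10 11 13

Derivation:
I0 add r4 <- r5,r4: IF@1 ID@2 stall=0 (-) EX@3 MEM@4 WB@5
I1 mul r2 <- r2,r2: IF@2 ID@3 stall=0 (-) EX@4 MEM@5 WB@6
I2 add r1 <- r1,r1: IF@3 ID@4 stall=0 (-) EX@5 MEM@6 WB@7
I3 ld r1 <- r2: IF@4 ID@5 stall=1 (RAW on I1.r2 (WB@6)) EX@7 MEM@8 WB@9
I4 ld r3 <- r4: IF@5 ID@7 stall=0 (-) EX@8 MEM@9 WB@10
I5 mul r5 <- r4,r5: IF@7 ID@8 stall=0 (-) EX@9 MEM@10 WB@11
I6 mul r5 <- r3,r3: IF@8 ID@9 stall=1 (RAW on I4.r3 (WB@10)) EX@11 MEM@12 WB@13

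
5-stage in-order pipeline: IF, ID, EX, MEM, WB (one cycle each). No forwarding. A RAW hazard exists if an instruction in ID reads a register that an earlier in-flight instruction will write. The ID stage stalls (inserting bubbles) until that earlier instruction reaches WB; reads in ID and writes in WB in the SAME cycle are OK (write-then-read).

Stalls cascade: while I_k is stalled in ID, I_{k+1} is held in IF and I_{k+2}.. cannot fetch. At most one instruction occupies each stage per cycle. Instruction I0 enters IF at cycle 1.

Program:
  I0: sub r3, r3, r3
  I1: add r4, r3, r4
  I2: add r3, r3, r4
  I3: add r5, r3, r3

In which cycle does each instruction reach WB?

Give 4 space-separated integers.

I0 sub r3 <- r3,r3: IF@1 ID@2 stall=0 (-) EX@3 MEM@4 WB@5
I1 add r4 <- r3,r4: IF@2 ID@3 stall=2 (RAW on I0.r3 (WB@5)) EX@6 MEM@7 WB@8
I2 add r3 <- r3,r4: IF@3 ID@6 stall=2 (RAW on I1.r4 (WB@8)) EX@9 MEM@10 WB@11
I3 add r5 <- r3,r3: IF@6 ID@9 stall=2 (RAW on I2.r3 (WB@11)) EX@12 MEM@13 WB@14

Answer: 5 8 11 14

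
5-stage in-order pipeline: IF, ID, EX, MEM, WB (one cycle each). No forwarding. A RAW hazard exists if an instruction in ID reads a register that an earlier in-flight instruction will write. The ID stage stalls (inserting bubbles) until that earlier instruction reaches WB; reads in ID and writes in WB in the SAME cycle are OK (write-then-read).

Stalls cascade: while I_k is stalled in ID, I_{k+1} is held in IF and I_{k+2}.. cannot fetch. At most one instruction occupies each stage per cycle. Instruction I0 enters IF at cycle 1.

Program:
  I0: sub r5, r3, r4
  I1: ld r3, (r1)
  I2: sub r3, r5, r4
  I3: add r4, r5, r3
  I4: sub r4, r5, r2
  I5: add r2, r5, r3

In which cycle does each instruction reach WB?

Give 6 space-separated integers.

Answer: 5 6 8 11 12 13

Derivation:
I0 sub r5 <- r3,r4: IF@1 ID@2 stall=0 (-) EX@3 MEM@4 WB@5
I1 ld r3 <- r1: IF@2 ID@3 stall=0 (-) EX@4 MEM@5 WB@6
I2 sub r3 <- r5,r4: IF@3 ID@4 stall=1 (RAW on I0.r5 (WB@5)) EX@6 MEM@7 WB@8
I3 add r4 <- r5,r3: IF@4 ID@6 stall=2 (RAW on I2.r3 (WB@8)) EX@9 MEM@10 WB@11
I4 sub r4 <- r5,r2: IF@6 ID@9 stall=0 (-) EX@10 MEM@11 WB@12
I5 add r2 <- r5,r3: IF@9 ID@10 stall=0 (-) EX@11 MEM@12 WB@13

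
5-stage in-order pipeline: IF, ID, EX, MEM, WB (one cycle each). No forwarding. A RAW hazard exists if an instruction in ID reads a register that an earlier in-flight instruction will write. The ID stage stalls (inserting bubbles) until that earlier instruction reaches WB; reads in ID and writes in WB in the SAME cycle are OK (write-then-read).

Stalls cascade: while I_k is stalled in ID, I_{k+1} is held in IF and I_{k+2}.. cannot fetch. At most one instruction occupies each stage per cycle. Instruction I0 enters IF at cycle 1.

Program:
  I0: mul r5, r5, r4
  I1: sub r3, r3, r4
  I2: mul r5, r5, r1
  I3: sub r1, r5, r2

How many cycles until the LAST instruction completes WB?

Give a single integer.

Answer: 11

Derivation:
I0 mul r5 <- r5,r4: IF@1 ID@2 stall=0 (-) EX@3 MEM@4 WB@5
I1 sub r3 <- r3,r4: IF@2 ID@3 stall=0 (-) EX@4 MEM@5 WB@6
I2 mul r5 <- r5,r1: IF@3 ID@4 stall=1 (RAW on I0.r5 (WB@5)) EX@6 MEM@7 WB@8
I3 sub r1 <- r5,r2: IF@4 ID@6 stall=2 (RAW on I2.r5 (WB@8)) EX@9 MEM@10 WB@11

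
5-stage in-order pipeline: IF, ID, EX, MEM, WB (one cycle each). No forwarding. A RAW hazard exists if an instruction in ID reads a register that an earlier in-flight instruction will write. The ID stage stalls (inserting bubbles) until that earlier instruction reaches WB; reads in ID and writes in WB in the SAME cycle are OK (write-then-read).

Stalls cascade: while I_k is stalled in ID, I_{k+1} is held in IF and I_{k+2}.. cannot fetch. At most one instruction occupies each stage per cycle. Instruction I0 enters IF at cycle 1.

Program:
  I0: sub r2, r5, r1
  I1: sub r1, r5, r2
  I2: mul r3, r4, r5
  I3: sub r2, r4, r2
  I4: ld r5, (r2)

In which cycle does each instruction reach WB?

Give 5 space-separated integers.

I0 sub r2 <- r5,r1: IF@1 ID@2 stall=0 (-) EX@3 MEM@4 WB@5
I1 sub r1 <- r5,r2: IF@2 ID@3 stall=2 (RAW on I0.r2 (WB@5)) EX@6 MEM@7 WB@8
I2 mul r3 <- r4,r5: IF@3 ID@6 stall=0 (-) EX@7 MEM@8 WB@9
I3 sub r2 <- r4,r2: IF@6 ID@7 stall=0 (-) EX@8 MEM@9 WB@10
I4 ld r5 <- r2: IF@7 ID@8 stall=2 (RAW on I3.r2 (WB@10)) EX@11 MEM@12 WB@13

Answer: 5 8 9 10 13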